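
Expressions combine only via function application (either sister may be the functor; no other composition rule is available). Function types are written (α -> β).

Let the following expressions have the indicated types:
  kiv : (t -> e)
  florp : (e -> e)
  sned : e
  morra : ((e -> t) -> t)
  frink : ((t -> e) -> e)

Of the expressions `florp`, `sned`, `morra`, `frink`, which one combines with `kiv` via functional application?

florp : (e -> e) — no; kiv wants t, and florp wants e.
sned : e — no; kiv wants t, and sned wants nothing (atomic).
morra : ((e -> t) -> t) — no; kiv wants t, and morra wants (e -> t).
frink — combines: frink : ((t -> e) -> e) takes kiv : (t -> e) as argument, giving e.

frink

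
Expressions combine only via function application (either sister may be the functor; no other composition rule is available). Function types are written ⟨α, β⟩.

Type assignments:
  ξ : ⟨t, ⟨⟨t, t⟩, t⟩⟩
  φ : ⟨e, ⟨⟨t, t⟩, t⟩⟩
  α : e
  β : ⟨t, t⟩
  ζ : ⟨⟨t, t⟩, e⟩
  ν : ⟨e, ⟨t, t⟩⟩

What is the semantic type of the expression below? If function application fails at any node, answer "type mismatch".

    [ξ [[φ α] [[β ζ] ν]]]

[φ α] — φ of type ⟨e, ⟨⟨t, t⟩, t⟩⟩ combines with α of type e: type ⟨⟨t, t⟩, t⟩.
[β ζ] — ζ of type ⟨⟨t, t⟩, e⟩ combines with β of type ⟨t, t⟩: type e.
[[β ζ] ν] — ν of type ⟨e, ⟨t, t⟩⟩ combines with [β ζ] of type e: type ⟨t, t⟩.
[[φ α] [[β ζ] ν]] — [φ α] of type ⟨⟨t, t⟩, t⟩ combines with [[β ζ] ν] of type ⟨t, t⟩: type t.
[ξ [[φ α] [[β ζ] ν]]] — ξ of type ⟨t, ⟨⟨t, t⟩, t⟩⟩ combines with [[φ α] [[β ζ] ν]] of type t: type ⟨⟨t, t⟩, t⟩.

⟨⟨t, t⟩, t⟩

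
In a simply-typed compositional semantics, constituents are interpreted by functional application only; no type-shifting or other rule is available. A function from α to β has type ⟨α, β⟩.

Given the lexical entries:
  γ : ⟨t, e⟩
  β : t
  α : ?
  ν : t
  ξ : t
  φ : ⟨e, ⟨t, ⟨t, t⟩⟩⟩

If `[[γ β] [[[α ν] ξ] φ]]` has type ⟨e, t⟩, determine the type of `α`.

At [[γ β] [[[α ν] ξ] φ]] (required: ⟨e, t⟩): [γ β] is e, which is not a function with range ⟨e, t⟩; hence [[[α ν] ξ] φ] is the functor — type ⟨e, ⟨e, t⟩⟩.
At [[[α ν] ξ] φ] (required: ⟨e, ⟨e, t⟩⟩): φ is ⟨e, ⟨t, ⟨t, t⟩⟩⟩, which is not a function with range ⟨e, ⟨e, t⟩⟩; hence [[α ν] ξ] is the functor — type ⟨⟨e, ⟨t, ⟨t, t⟩⟩⟩, ⟨e, ⟨e, t⟩⟩⟩.
At [[α ν] ξ] (required: ⟨⟨e, ⟨t, ⟨t, t⟩⟩⟩, ⟨e, ⟨e, t⟩⟩⟩): ξ is t, which is not a function with range ⟨⟨e, ⟨t, ⟨t, t⟩⟩⟩, ⟨e, ⟨e, t⟩⟩⟩; hence [α ν] is the functor — type ⟨t, ⟨⟨e, ⟨t, ⟨t, t⟩⟩⟩, ⟨e, ⟨e, t⟩⟩⟩⟩.
At [α ν] (required: ⟨t, ⟨⟨e, ⟨t, ⟨t, t⟩⟩⟩, ⟨e, ⟨e, t⟩⟩⟩⟩): ν is t, which is not a function with range ⟨t, ⟨⟨e, ⟨t, ⟨t, t⟩⟩⟩, ⟨e, ⟨e, t⟩⟩⟩⟩; hence α is the functor — type ⟨t, ⟨t, ⟨⟨e, ⟨t, ⟨t, t⟩⟩⟩, ⟨e, ⟨e, t⟩⟩⟩⟩⟩.

⟨t, ⟨t, ⟨⟨e, ⟨t, ⟨t, t⟩⟩⟩, ⟨e, ⟨e, t⟩⟩⟩⟩⟩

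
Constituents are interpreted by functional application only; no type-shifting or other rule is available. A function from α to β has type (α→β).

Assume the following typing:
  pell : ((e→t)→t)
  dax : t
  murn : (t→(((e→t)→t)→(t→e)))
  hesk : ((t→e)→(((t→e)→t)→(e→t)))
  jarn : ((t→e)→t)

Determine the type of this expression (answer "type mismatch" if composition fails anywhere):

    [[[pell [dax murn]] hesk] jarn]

(e→t)

[dax murn] — murn of type (t→(((e→t)→t)→(t→e))) combines with dax of type t: type (((e→t)→t)→(t→e)).
[pell [dax murn]] — [dax murn] of type (((e→t)→t)→(t→e)) combines with pell of type ((e→t)→t): type (t→e).
[[pell [dax murn]] hesk] — hesk of type ((t→e)→(((t→e)→t)→(e→t))) combines with [pell [dax murn]] of type (t→e): type (((t→e)→t)→(e→t)).
[[[pell [dax murn]] hesk] jarn] — [[pell [dax murn]] hesk] of type (((t→e)→t)→(e→t)) combines with jarn of type ((t→e)→t): type (e→t).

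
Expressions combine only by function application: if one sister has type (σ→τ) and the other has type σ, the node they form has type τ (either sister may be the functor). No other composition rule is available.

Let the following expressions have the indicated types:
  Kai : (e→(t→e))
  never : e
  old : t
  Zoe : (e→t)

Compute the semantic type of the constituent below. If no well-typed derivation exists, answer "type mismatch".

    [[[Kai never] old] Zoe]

[Kai never]: Kai is (e→(t→e)), never is e; result (t→e).
[[Kai never] old]: [Kai never] is (t→e), old is t; result e.
[[[Kai never] old] Zoe]: Zoe is (e→t), [[Kai never] old] is e; result t.

t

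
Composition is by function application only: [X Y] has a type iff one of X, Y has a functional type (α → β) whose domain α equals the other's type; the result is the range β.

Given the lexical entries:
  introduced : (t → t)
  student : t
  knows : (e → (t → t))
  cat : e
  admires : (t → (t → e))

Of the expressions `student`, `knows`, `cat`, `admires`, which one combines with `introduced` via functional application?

student — combines: introduced : (t → t) takes student : t as argument, giving t.
knows : (e → (t → t)) — introduced needs t; knows needs e; neither fits.
cat : e — introduced needs t; cat needs nothing (atomic); neither fits.
admires : (t → (t → e)) — introduced needs t; admires needs t; neither fits.

student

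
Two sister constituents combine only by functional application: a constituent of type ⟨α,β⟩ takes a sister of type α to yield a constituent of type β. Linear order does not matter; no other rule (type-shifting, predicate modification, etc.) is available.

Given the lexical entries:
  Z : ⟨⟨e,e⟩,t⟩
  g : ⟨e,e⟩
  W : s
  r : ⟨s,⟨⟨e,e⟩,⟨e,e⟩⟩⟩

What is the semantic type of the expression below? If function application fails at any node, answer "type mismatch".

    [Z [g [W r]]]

t

[W r] — r of type ⟨s,⟨⟨e,e⟩,⟨e,e⟩⟩⟩ combines with W of type s: type ⟨⟨e,e⟩,⟨e,e⟩⟩.
[g [W r]] — [W r] of type ⟨⟨e,e⟩,⟨e,e⟩⟩ combines with g of type ⟨e,e⟩: type ⟨e,e⟩.
[Z [g [W r]]] — Z of type ⟨⟨e,e⟩,t⟩ combines with [g [W r]] of type ⟨e,e⟩: type t.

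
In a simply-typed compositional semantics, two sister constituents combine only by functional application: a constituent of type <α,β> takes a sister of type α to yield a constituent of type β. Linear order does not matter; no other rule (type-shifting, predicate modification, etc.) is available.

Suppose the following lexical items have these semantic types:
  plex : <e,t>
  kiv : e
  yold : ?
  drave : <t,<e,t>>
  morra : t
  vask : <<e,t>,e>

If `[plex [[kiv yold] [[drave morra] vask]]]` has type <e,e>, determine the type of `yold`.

<e,<e,<<e,t>,<e,e>>>>

At [plex [[kiv yold] [[drave morra] vask]]] (required: <e,e>): plex is <e,t>, which is not a function with range <e,e>; hence [[kiv yold] [[drave morra] vask]] is the functor — type <<e,t>,<e,e>>.
At [[kiv yold] [[drave morra] vask]] (required: <<e,t>,<e,e>>): [[drave morra] vask] is e, which is not a function with range <<e,t>,<e,e>>; hence [kiv yold] is the functor — type <e,<<e,t>,<e,e>>>.
At [kiv yold] (required: <e,<<e,t>,<e,e>>>): kiv is e, which is not a function with range <e,<<e,t>,<e,e>>>; hence yold is the functor — type <e,<e,<<e,t>,<e,e>>>>.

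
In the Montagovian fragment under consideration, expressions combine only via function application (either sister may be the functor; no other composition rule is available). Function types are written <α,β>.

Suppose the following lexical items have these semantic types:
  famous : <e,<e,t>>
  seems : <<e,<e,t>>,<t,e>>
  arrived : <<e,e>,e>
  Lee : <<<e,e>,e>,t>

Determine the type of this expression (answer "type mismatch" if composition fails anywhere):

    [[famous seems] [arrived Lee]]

[famous seems]: <<e,<e,t>>,<t,e>> applied to <e,<e,t>> yields <t,e>.
[arrived Lee]: <<<e,e>,e>,t> applied to <<e,e>,e> yields t.
[[famous seems] [arrived Lee]]: <t,e> applied to t yields e.

e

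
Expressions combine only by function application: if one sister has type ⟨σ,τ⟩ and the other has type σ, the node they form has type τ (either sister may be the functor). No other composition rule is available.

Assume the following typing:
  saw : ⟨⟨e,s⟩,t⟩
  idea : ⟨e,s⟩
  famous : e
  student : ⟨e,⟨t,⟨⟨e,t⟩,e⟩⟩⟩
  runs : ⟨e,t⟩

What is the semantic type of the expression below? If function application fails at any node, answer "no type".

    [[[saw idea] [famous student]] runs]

[saw idea]: saw is ⟨⟨e,s⟩,t⟩, idea is ⟨e,s⟩; result t.
[famous student]: student is ⟨e,⟨t,⟨⟨e,t⟩,e⟩⟩⟩, famous is e; result ⟨t,⟨⟨e,t⟩,e⟩⟩.
[[saw idea] [famous student]]: [famous student] is ⟨t,⟨⟨e,t⟩,e⟩⟩, [saw idea] is t; result ⟨⟨e,t⟩,e⟩.
[[[saw idea] [famous student]] runs]: [[saw idea] [famous student]] is ⟨⟨e,t⟩,e⟩, runs is ⟨e,t⟩; result e.

e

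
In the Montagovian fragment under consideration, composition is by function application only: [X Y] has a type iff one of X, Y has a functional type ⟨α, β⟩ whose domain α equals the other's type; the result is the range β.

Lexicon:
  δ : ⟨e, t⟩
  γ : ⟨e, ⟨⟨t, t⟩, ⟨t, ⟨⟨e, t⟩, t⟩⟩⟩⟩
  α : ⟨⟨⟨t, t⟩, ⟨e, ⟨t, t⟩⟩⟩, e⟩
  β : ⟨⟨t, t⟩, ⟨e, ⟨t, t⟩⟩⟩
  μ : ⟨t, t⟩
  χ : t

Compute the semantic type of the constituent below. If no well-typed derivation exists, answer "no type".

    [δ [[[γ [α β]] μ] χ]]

[α β]: α is ⟨⟨⟨t, t⟩, ⟨e, ⟨t, t⟩⟩⟩, e⟩, β is ⟨⟨t, t⟩, ⟨e, ⟨t, t⟩⟩⟩; result e.
[γ [α β]]: γ is ⟨e, ⟨⟨t, t⟩, ⟨t, ⟨⟨e, t⟩, t⟩⟩⟩⟩, [α β] is e; result ⟨⟨t, t⟩, ⟨t, ⟨⟨e, t⟩, t⟩⟩⟩.
[[γ [α β]] μ]: [γ [α β]] is ⟨⟨t, t⟩, ⟨t, ⟨⟨e, t⟩, t⟩⟩⟩, μ is ⟨t, t⟩; result ⟨t, ⟨⟨e, t⟩, t⟩⟩.
[[[γ [α β]] μ] χ]: [[γ [α β]] μ] is ⟨t, ⟨⟨e, t⟩, t⟩⟩, χ is t; result ⟨⟨e, t⟩, t⟩.
[δ [[[γ [α β]] μ] χ]]: [[[γ [α β]] μ] χ] is ⟨⟨e, t⟩, t⟩, δ is ⟨e, t⟩; result t.

t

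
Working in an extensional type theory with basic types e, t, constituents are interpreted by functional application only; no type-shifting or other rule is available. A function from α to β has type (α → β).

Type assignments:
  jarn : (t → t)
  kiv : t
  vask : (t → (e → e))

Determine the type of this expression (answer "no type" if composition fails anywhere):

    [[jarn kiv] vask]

(e → e)

[jarn kiv]: (t → t) applied to t yields t.
[[jarn kiv] vask]: (t → (e → e)) applied to t yields (e → e).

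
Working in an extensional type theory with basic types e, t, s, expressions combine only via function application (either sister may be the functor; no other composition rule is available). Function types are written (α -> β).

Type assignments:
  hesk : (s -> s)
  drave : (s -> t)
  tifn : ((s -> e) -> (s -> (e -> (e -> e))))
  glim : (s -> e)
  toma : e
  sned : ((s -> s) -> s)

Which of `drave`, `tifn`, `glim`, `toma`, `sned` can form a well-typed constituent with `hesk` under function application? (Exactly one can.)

drave : (s -> t) — hesk needs s; drave needs s; neither fits.
tifn : ((s -> e) -> (s -> (e -> (e -> e)))) — hesk needs s; tifn needs (s -> e); neither fits.
glim : (s -> e) — hesk needs s; glim needs s; neither fits.
toma : e — hesk needs s; toma needs nothing (atomic); neither fits.
sned — combines: sned : ((s -> s) -> s) takes hesk : (s -> s) as argument, giving s.

sned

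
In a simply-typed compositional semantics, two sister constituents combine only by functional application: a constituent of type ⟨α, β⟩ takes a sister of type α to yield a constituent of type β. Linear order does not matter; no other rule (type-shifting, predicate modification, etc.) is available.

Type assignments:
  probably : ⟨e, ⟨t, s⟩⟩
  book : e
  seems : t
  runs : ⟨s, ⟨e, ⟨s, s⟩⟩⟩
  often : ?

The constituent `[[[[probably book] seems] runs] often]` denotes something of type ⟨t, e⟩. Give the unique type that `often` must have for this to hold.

[[[[probably book] seems] runs] often] is required to be ⟨t, e⟩. [[[probably book] seems] runs] : ⟨e, ⟨s, s⟩⟩ cannot yield ⟨t, e⟩ as functor, so often : ⟨⟨e, ⟨s, s⟩⟩, ⟨t, e⟩⟩.

⟨⟨e, ⟨s, s⟩⟩, ⟨t, e⟩⟩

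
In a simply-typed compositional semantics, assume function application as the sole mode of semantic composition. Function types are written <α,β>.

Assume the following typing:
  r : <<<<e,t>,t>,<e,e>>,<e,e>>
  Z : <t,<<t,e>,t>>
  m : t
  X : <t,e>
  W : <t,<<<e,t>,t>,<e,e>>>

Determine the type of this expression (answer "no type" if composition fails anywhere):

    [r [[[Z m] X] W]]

<e,e>

[Z m]: <t,<<t,e>,t>> applied to t yields <<t,e>,t>.
[[Z m] X]: <<t,e>,t> applied to <t,e> yields t.
[[[Z m] X] W]: <t,<<<e,t>,t>,<e,e>>> applied to t yields <<<e,t>,t>,<e,e>>.
[r [[[Z m] X] W]]: <<<<e,t>,t>,<e,e>>,<e,e>> applied to <<<e,t>,t>,<e,e>> yields <e,e>.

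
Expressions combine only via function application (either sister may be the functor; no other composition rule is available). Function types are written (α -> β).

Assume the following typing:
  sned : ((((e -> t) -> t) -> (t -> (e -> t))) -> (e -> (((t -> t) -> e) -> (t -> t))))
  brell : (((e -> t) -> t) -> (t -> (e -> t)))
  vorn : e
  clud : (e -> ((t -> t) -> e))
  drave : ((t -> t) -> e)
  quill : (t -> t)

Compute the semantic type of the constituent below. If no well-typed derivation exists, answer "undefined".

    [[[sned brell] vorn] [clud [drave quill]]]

[sned brell]: functor sned : ((((e -> t) -> t) -> (t -> (e -> t))) -> (e -> (((t -> t) -> e) -> (t -> t)))), argument brell : (((e -> t) -> t) -> (t -> (e -> t))); result (e -> (((t -> t) -> e) -> (t -> t))).
[[sned brell] vorn]: functor [sned brell] : (e -> (((t -> t) -> e) -> (t -> t))), argument vorn : e; result (((t -> t) -> e) -> (t -> t)).
[drave quill]: functor drave : ((t -> t) -> e), argument quill : (t -> t); result e.
[clud [drave quill]]: functor clud : (e -> ((t -> t) -> e)), argument [drave quill] : e; result ((t -> t) -> e).
[[[sned brell] vorn] [clud [drave quill]]]: functor [[sned brell] vorn] : (((t -> t) -> e) -> (t -> t)), argument [clud [drave quill]] : ((t -> t) -> e); result (t -> t).

(t -> t)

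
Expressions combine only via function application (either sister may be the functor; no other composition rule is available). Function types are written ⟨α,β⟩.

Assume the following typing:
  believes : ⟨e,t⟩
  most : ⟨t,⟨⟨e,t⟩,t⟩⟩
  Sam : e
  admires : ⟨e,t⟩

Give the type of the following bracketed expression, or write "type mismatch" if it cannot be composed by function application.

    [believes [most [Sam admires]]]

t

[Sam admires]: admires is ⟨e,t⟩, Sam is e; result t.
[most [Sam admires]]: most is ⟨t,⟨⟨e,t⟩,t⟩⟩, [Sam admires] is t; result ⟨⟨e,t⟩,t⟩.
[believes [most [Sam admires]]]: [most [Sam admires]] is ⟨⟨e,t⟩,t⟩, believes is ⟨e,t⟩; result t.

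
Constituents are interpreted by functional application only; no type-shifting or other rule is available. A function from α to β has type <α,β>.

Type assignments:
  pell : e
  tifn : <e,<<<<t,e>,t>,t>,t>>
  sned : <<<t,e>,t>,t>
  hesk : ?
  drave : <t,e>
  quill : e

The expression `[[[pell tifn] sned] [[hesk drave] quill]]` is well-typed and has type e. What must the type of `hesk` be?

<<t,e>,<e,<t,e>>>

[[[pell tifn] sned] [[hesk drave] quill]] is required to be e. [[pell tifn] sned] : t cannot yield e as functor, so [[hesk drave] quill] : <t,e>.
[[hesk drave] quill] is required to be <t,e>. quill : e cannot yield <t,e> as functor, so [hesk drave] : <e,<t,e>>.
[hesk drave] is required to be <e,<t,e>>. drave : <t,e> cannot yield <e,<t,e>> as functor, so hesk : <<t,e>,<e,<t,e>>>.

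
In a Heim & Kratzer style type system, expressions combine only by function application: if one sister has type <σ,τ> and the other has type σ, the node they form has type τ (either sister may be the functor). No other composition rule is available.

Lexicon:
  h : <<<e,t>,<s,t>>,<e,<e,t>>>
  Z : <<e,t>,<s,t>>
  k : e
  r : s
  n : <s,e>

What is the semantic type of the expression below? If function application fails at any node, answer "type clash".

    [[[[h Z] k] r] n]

[h Z]: <<<e,t>,<s,t>>,<e,<e,t>>> applied to <<e,t>,<s,t>> yields <e,<e,t>>.
[[h Z] k]: <e,<e,t>> applied to e yields <e,t>.
At [[[h Z] k] r]: neither <e,t> nor s can take the other as argument; the node is ill-typed.

type clash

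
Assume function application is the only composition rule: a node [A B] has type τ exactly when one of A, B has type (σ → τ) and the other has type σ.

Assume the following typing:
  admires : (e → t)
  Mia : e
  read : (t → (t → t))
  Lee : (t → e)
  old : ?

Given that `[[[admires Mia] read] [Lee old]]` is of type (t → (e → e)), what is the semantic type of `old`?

[[[admires Mia] read] [Lee old]] must have type (t → (e → e)). The sister [[admires Mia] read] has type (t → t); that is not a function onto (t → (e → e)), so [Lee old] must be the functor, of type ((t → t) → (t → (e → e))).
[Lee old] must have type ((t → t) → (t → (e → e))). The sister Lee has type (t → e); that is not a function onto ((t → t) → (t → (e → e))), so old must be the functor, of type ((t → e) → ((t → t) → (t → (e → e)))).

((t → e) → ((t → t) → (t → (e → e))))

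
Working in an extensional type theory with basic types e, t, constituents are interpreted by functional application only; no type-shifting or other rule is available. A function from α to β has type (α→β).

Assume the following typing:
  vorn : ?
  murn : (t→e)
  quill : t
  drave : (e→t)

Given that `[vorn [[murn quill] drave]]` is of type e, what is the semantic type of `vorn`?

(t→e)

[vorn [[murn quill] drave]] is required to be e. [[murn quill] drave] : t cannot yield e as functor, so vorn : (t→e).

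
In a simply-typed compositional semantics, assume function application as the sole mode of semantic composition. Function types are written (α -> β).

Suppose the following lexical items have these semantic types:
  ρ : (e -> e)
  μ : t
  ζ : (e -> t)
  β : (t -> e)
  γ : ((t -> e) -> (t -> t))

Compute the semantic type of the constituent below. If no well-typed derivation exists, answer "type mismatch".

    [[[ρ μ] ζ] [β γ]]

[ρ μ]: (e -> e) with t — neither is a function whose domain matches the other; composition fails here.

type mismatch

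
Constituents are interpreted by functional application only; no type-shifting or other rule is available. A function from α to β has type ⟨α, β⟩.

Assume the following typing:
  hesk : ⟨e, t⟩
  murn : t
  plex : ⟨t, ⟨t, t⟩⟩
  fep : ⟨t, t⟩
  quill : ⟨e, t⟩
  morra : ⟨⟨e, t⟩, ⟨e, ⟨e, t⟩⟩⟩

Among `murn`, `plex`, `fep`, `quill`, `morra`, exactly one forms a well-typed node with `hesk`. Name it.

morra

murn : t — hesk needs e; murn needs nothing (atomic); neither fits.
plex : ⟨t, ⟨t, t⟩⟩ — hesk needs e; plex needs t; neither fits.
fep : ⟨t, t⟩ — hesk needs e; fep needs t; neither fits.
quill : ⟨e, t⟩ — hesk needs e; quill needs e; neither fits.
morra — combines: morra : ⟨⟨e, t⟩, ⟨e, ⟨e, t⟩⟩⟩ takes hesk : ⟨e, t⟩ as argument, giving ⟨e, ⟨e, t⟩⟩.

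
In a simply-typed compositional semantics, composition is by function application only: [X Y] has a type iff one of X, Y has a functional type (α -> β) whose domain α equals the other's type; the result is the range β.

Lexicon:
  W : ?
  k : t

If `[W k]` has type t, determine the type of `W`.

(t -> t)

[W k] must have type t. The sister k has type t; that is not a function onto t, so W must be the functor, of type (t -> t).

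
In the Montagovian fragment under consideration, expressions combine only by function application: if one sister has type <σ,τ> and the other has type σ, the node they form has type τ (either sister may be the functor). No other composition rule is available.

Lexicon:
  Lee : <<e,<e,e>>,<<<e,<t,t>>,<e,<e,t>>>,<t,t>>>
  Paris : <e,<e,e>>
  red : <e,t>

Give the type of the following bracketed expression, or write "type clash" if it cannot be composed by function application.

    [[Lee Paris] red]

type clash

[Lee Paris]: functor Lee : <<e,<e,e>>,<<<e,<t,t>>,<e,<e,t>>>,<t,t>>>, argument Paris : <e,<e,e>>; result <<<e,<t,t>>,<e,<e,t>>>,<t,t>>.
[[Lee Paris] red]: <<<e,<t,t>>,<e,<e,t>>>,<t,t>> and <e,t> cannot combine by function application — type clash.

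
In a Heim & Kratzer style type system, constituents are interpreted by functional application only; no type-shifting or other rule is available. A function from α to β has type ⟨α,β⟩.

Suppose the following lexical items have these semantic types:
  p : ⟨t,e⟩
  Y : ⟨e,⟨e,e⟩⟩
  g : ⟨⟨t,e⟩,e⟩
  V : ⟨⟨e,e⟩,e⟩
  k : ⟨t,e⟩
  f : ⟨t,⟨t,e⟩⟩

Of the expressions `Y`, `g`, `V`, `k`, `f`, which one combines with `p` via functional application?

Y : ⟨e,⟨e,e⟩⟩ — no; p wants t, and Y wants e.
g — combines: g : ⟨⟨t,e⟩,e⟩ takes p : ⟨t,e⟩ as argument, giving e.
V : ⟨⟨e,e⟩,e⟩ — no; p wants t, and V wants ⟨e,e⟩.
k : ⟨t,e⟩ — no; p wants t, and k wants t.
f : ⟨t,⟨t,e⟩⟩ — no; p wants t, and f wants t.

g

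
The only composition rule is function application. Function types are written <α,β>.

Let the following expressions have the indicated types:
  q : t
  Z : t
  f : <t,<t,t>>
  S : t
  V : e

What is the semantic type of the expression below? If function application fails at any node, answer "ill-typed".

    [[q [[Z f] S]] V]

[Z f]: <t,<t,t>> applied to t yields <t,t>.
[[Z f] S]: <t,t> applied to t yields t.
At [q [[Z f] S]]: neither t nor t can take the other as argument; the node is ill-typed.

ill-typed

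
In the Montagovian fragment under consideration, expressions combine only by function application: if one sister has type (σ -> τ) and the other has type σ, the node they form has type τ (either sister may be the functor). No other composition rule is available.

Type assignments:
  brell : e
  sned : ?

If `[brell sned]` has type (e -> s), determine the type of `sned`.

At [brell sned] (required: (e -> s)): brell is e, which is not a function with range (e -> s); hence sned is the functor — type (e -> (e -> s)).

(e -> (e -> s))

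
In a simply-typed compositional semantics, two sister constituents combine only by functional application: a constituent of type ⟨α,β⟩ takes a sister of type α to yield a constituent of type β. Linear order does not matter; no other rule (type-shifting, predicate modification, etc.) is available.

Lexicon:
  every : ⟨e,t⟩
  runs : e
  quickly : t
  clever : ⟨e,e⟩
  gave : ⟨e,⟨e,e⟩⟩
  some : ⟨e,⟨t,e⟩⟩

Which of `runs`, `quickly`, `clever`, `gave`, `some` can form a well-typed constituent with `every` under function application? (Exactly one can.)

runs

runs — combines: every : ⟨e,t⟩ takes runs : e as argument, giving t.
quickly : t — does not combine with every.
clever : ⟨e,e⟩ — does not combine with every.
gave : ⟨e,⟨e,e⟩⟩ — does not combine with every.
some : ⟨e,⟨t,e⟩⟩ — does not combine with every.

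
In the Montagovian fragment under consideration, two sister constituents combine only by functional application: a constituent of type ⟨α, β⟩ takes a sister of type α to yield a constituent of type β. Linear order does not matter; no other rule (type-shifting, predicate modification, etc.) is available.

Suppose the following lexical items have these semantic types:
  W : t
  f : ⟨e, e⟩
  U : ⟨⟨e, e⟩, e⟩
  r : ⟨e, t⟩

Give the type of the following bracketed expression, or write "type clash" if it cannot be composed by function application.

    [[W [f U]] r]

type clash

[f U]: ⟨⟨e, e⟩, e⟩ applied to ⟨e, e⟩ yields e.
At [W [f U]]: neither t nor e can take the other as argument; the node is ill-typed.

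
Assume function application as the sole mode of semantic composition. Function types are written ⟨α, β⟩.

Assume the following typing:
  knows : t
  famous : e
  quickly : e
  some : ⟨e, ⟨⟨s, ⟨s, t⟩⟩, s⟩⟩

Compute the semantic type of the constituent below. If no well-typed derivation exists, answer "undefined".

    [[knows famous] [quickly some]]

[knows famous]: t with e — neither is a function whose domain matches the other; composition fails here.

undefined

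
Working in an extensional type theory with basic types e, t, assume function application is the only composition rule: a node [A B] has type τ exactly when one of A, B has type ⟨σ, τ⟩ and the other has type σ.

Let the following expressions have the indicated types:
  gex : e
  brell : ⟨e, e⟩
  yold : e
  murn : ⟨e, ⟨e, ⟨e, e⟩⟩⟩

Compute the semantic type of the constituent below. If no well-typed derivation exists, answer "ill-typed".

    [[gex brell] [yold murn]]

At [gex brell], brell : ⟨e, e⟩ takes gex : e, giving e.
At [yold murn], murn : ⟨e, ⟨e, ⟨e, e⟩⟩⟩ takes yold : e, giving ⟨e, ⟨e, e⟩⟩.
At [[gex brell] [yold murn]], [yold murn] : ⟨e, ⟨e, e⟩⟩ takes [gex brell] : e, giving ⟨e, e⟩.

⟨e, e⟩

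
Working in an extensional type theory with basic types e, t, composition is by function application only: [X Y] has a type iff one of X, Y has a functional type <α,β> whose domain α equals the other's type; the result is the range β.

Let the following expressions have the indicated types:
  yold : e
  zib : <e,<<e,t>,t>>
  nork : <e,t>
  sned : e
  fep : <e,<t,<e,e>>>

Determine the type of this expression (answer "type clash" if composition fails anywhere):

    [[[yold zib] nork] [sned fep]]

[yold zib] — zib of type <e,<<e,t>,t>> combines with yold of type e: type <<e,t>,t>.
[[yold zib] nork] — [yold zib] of type <<e,t>,t> combines with nork of type <e,t>: type t.
[sned fep] — fep of type <e,<t,<e,e>>> combines with sned of type e: type <t,<e,e>>.
[[[yold zib] nork] [sned fep]] — [sned fep] of type <t,<e,e>> combines with [[yold zib] nork] of type t: type <e,e>.

<e,e>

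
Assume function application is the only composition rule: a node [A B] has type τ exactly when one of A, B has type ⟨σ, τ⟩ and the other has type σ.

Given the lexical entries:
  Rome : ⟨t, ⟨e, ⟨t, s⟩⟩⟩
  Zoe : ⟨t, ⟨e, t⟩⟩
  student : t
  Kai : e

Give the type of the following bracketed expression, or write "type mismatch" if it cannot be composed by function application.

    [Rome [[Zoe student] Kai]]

At [Zoe student], Zoe : ⟨t, ⟨e, t⟩⟩ takes student : t, giving ⟨e, t⟩.
At [[Zoe student] Kai], [Zoe student] : ⟨e, t⟩ takes Kai : e, giving t.
At [Rome [[Zoe student] Kai]], Rome : ⟨t, ⟨e, ⟨t, s⟩⟩⟩ takes [[Zoe student] Kai] : t, giving ⟨e, ⟨t, s⟩⟩.

⟨e, ⟨t, s⟩⟩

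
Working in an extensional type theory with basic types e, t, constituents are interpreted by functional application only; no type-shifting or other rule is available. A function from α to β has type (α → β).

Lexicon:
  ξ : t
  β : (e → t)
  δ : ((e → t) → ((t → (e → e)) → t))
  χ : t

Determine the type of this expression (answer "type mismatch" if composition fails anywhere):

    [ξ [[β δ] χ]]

At [β δ], δ : ((e → t) → ((t → (e → e)) → t)) takes β : (e → t), giving ((t → (e → e)) → t).
At [[β δ] χ]: neither ((t → (e → e)) → t) nor t can take the other as argument; the node is ill-typed.

type mismatch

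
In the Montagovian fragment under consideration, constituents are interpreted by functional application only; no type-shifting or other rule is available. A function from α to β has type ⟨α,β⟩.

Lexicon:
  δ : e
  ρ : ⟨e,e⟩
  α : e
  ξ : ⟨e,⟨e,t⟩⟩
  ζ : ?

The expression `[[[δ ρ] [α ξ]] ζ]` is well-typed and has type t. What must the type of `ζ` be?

⟨t,t⟩

[[[δ ρ] [α ξ]] ζ] must have type t. The sister [[δ ρ] [α ξ]] has type t; that is not a function onto t, so ζ must be the functor, of type ⟨t,t⟩.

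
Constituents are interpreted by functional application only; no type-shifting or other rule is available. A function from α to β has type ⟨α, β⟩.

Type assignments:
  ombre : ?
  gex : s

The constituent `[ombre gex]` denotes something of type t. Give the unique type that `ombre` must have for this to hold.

At [ombre gex] (required: t): gex is s, which is not a function with range t; hence ombre is the functor — type ⟨s, t⟩.

⟨s, t⟩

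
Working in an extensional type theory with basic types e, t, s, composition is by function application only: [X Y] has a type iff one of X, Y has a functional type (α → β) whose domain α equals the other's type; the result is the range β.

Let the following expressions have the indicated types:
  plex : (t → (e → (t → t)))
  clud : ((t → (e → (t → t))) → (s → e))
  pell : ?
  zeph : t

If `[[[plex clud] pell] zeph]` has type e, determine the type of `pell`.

((s → e) → (t → e))

[[[plex clud] pell] zeph] must have type e. The sister zeph has type t; that is not a function onto e, so [[plex clud] pell] must be the functor, of type (t → e).
[[plex clud] pell] must have type (t → e). The sister [plex clud] has type (s → e); that is not a function onto (t → e), so pell must be the functor, of type ((s → e) → (t → e)).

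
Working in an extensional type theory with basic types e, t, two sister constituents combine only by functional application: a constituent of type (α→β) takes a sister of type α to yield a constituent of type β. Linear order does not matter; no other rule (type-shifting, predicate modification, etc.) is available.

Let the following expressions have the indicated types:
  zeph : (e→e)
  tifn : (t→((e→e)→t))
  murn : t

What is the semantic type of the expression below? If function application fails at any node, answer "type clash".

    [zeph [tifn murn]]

[tifn murn]: (t→((e→e)→t)) applied to t yields ((e→e)→t).
[zeph [tifn murn]]: ((e→e)→t) applied to (e→e) yields t.

t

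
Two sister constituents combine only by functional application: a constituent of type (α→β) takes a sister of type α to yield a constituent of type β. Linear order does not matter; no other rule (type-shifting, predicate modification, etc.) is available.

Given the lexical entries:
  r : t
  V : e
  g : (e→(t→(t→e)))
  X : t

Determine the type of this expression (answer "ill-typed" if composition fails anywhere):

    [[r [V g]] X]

e

[V g]: functor g : (e→(t→(t→e))), argument V : e; result (t→(t→e)).
[r [V g]]: functor [V g] : (t→(t→e)), argument r : t; result (t→e).
[[r [V g]] X]: functor [r [V g]] : (t→e), argument X : t; result e.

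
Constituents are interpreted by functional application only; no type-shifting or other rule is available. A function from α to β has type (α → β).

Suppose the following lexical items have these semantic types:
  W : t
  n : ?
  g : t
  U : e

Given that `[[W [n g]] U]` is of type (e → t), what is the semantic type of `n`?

(t → (t → (e → (e → t))))

[[W [n g]] U] is required to be (e → t). U : e cannot yield (e → t) as functor, so [W [n g]] : (e → (e → t)).
[W [n g]] is required to be (e → (e → t)). W : t cannot yield (e → (e → t)) as functor, so [n g] : (t → (e → (e → t))).
[n g] is required to be (t → (e → (e → t))). g : t cannot yield (t → (e → (e → t))) as functor, so n : (t → (t → (e → (e → t)))).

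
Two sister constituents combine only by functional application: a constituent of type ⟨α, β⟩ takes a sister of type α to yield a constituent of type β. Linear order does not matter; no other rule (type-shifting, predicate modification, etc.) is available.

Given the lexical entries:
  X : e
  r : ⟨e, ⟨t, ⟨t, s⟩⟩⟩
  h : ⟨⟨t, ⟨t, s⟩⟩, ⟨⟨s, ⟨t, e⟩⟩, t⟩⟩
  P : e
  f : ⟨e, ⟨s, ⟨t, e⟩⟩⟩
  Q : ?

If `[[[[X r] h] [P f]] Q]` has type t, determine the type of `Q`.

For [[[[X r] h] [P f]] Q] to have type t with [[[X r] h] [P f]] of type t, Q must be the function: Q : ⟨t, t⟩.

⟨t, t⟩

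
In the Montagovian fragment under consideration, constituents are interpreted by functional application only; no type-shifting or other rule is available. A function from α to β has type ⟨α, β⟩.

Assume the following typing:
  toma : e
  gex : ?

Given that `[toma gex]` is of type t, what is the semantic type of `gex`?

For [toma gex] to have type t with toma of type e, gex must be the function: gex : ⟨e, t⟩.

⟨e, t⟩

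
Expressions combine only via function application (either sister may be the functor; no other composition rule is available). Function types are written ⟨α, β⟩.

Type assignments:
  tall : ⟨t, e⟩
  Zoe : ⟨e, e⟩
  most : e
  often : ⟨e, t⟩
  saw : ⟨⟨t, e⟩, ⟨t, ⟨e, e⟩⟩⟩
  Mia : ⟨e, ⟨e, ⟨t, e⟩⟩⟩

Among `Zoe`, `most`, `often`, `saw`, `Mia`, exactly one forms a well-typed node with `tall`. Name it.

Zoe : ⟨e, e⟩ — neither side's domain matches the other.
most : e — neither side's domain matches the other.
often : ⟨e, t⟩ — neither side's domain matches the other.
saw — combines: saw : ⟨⟨t, e⟩, ⟨t, ⟨e, e⟩⟩⟩ takes tall : ⟨t, e⟩ as argument, giving ⟨t, ⟨e, e⟩⟩.
Mia : ⟨e, ⟨e, ⟨t, e⟩⟩⟩ — neither side's domain matches the other.

saw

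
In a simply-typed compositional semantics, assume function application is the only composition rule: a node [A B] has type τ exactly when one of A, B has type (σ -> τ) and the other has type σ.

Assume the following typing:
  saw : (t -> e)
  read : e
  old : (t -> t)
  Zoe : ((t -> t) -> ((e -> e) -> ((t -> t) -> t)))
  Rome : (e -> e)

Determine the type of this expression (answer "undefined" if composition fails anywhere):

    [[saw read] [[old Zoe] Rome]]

undefined

[saw read]: (t -> e) with e — neither is a function whose domain matches the other; composition fails here.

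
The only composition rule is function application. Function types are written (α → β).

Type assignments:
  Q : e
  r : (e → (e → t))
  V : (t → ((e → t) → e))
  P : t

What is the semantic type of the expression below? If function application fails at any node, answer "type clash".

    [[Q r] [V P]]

e

[Q r]: (e → (e → t)) applied to e yields (e → t).
[V P]: (t → ((e → t) → e)) applied to t yields ((e → t) → e).
[[Q r] [V P]]: ((e → t) → e) applied to (e → t) yields e.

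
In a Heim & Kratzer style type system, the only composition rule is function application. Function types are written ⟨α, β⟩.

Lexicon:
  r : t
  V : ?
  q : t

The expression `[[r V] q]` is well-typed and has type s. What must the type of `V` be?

⟨t, ⟨t, s⟩⟩

[[r V] q] is required to be s. q : t cannot yield s as functor, so [r V] : ⟨t, s⟩.
[r V] is required to be ⟨t, s⟩. r : t cannot yield ⟨t, s⟩ as functor, so V : ⟨t, ⟨t, s⟩⟩.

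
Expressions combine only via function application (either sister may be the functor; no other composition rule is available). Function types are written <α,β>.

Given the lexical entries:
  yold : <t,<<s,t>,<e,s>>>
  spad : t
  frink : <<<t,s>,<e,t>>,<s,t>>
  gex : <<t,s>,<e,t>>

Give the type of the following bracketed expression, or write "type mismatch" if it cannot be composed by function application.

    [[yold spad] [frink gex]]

<e,s>

At [yold spad], yold : <t,<<s,t>,<e,s>>> takes spad : t, giving <<s,t>,<e,s>>.
At [frink gex], frink : <<<t,s>,<e,t>>,<s,t>> takes gex : <<t,s>,<e,t>>, giving <s,t>.
At [[yold spad] [frink gex]], [yold spad] : <<s,t>,<e,s>> takes [frink gex] : <s,t>, giving <e,s>.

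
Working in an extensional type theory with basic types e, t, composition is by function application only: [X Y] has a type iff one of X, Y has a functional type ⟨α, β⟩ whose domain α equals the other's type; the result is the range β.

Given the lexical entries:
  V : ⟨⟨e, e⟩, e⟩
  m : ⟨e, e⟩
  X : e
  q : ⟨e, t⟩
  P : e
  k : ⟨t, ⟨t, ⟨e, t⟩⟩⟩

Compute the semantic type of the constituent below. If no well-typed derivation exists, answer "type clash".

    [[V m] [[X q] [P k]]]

type clash

At [V m], V : ⟨⟨e, e⟩, e⟩ takes m : ⟨e, e⟩, giving e.
At [X q], q : ⟨e, t⟩ takes X : e, giving t.
[P k]: e and ⟨t, ⟨t, ⟨e, t⟩⟩⟩ cannot combine by function application — type clash.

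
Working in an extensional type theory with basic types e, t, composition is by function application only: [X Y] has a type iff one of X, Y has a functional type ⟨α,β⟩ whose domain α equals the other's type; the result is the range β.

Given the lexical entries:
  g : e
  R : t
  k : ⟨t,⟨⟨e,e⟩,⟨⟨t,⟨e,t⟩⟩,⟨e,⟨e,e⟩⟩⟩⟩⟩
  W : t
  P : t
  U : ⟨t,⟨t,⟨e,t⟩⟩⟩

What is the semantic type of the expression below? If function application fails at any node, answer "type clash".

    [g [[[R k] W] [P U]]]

type clash

[R k]: ⟨t,⟨⟨e,e⟩,⟨⟨t,⟨e,t⟩⟩,⟨e,⟨e,e⟩⟩⟩⟩⟩ applied to t yields ⟨⟨e,e⟩,⟨⟨t,⟨e,t⟩⟩,⟨e,⟨e,e⟩⟩⟩⟩.
At [[R k] W]: neither ⟨⟨e,e⟩,⟨⟨t,⟨e,t⟩⟩,⟨e,⟨e,e⟩⟩⟩⟩ nor t can take the other as argument; the node is ill-typed.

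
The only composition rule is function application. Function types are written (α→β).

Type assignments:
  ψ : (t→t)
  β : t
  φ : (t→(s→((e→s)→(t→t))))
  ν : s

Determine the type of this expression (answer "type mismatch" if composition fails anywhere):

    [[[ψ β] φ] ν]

((e→s)→(t→t))

[ψ β]: functor ψ : (t→t), argument β : t; result t.
[[ψ β] φ]: functor φ : (t→(s→((e→s)→(t→t)))), argument [ψ β] : t; result (s→((e→s)→(t→t))).
[[[ψ β] φ] ν]: functor [[ψ β] φ] : (s→((e→s)→(t→t))), argument ν : s; result ((e→s)→(t→t)).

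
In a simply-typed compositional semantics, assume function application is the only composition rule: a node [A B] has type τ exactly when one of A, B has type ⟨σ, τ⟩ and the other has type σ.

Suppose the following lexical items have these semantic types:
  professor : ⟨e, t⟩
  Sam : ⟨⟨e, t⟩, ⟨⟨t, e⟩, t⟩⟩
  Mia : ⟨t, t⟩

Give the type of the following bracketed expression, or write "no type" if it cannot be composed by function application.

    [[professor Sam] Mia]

At [professor Sam], Sam : ⟨⟨e, t⟩, ⟨⟨t, e⟩, t⟩⟩ takes professor : ⟨e, t⟩, giving ⟨⟨t, e⟩, t⟩.
[[professor Sam] Mia]: ⟨⟨t, e⟩, t⟩ with ⟨t, t⟩ — neither is a function whose domain matches the other; composition fails here.

no type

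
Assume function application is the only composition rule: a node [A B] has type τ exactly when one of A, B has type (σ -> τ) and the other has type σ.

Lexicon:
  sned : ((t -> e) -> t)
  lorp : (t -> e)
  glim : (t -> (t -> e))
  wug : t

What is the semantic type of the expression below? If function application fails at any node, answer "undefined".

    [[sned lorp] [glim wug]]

[sned lorp]: ((t -> e) -> t) applied to (t -> e) yields t.
[glim wug]: (t -> (t -> e)) applied to t yields (t -> e).
[[sned lorp] [glim wug]]: (t -> e) applied to t yields e.

e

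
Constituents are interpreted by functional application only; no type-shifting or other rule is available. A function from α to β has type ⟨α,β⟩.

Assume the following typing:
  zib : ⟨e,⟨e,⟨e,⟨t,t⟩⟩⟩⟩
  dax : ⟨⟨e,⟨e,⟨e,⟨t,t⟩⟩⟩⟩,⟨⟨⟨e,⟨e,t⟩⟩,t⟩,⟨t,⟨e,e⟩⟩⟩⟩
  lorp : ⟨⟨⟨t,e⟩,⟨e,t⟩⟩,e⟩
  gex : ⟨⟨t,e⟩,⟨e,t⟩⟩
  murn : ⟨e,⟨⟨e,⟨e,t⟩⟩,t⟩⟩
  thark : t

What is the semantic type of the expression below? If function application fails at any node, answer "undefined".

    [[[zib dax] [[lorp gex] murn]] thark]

At [zib dax], dax : ⟨⟨e,⟨e,⟨e,⟨t,t⟩⟩⟩⟩,⟨⟨⟨e,⟨e,t⟩⟩,t⟩,⟨t,⟨e,e⟩⟩⟩⟩ takes zib : ⟨e,⟨e,⟨e,⟨t,t⟩⟩⟩⟩, giving ⟨⟨⟨e,⟨e,t⟩⟩,t⟩,⟨t,⟨e,e⟩⟩⟩.
At [lorp gex], lorp : ⟨⟨⟨t,e⟩,⟨e,t⟩⟩,e⟩ takes gex : ⟨⟨t,e⟩,⟨e,t⟩⟩, giving e.
At [[lorp gex] murn], murn : ⟨e,⟨⟨e,⟨e,t⟩⟩,t⟩⟩ takes [lorp gex] : e, giving ⟨⟨e,⟨e,t⟩⟩,t⟩.
At [[zib dax] [[lorp gex] murn]], [zib dax] : ⟨⟨⟨e,⟨e,t⟩⟩,t⟩,⟨t,⟨e,e⟩⟩⟩ takes [[lorp gex] murn] : ⟨⟨e,⟨e,t⟩⟩,t⟩, giving ⟨t,⟨e,e⟩⟩.
At [[[zib dax] [[lorp gex] murn]] thark], [[zib dax] [[lorp gex] murn]] : ⟨t,⟨e,e⟩⟩ takes thark : t, giving ⟨e,e⟩.

⟨e,e⟩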